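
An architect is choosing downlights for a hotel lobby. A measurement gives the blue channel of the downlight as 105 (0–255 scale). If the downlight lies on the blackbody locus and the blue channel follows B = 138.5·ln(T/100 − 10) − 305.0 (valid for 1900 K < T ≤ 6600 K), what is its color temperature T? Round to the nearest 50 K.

2950 K

ln(t − 10) = (105 + 305.0) / 138.5 = 2.9603.
t − 10 = e^2.9603 = 19.304, so t = 29.304.
T = 100·t = 2930 K → 2950 K to the nearest 50 K.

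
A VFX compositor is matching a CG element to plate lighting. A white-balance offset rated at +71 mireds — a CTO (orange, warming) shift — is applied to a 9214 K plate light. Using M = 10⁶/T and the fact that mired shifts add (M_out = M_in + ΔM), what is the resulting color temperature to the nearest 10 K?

M_in = 10⁶/9214 = 108.53 mireds.
M_out = 108.53 + (+71) = 179.53 mireds.
T_out = 10⁶/179.53 = 5570.1 K → 5570 K.

5570 K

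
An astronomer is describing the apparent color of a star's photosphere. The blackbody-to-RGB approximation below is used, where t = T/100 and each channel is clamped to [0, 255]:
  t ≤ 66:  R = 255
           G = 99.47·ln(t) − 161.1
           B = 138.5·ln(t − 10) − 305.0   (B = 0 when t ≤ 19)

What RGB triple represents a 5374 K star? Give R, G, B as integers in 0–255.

t = 5374/100 = 53.74; the t ≤ 66 branch applies.
R = 255 by definition for t ≤ 66.
G = 99.47·ln 53.74 − 161.1 = 99.47·3.9842 − 161.1 = 235.204.
B = 138.5·ln(53.74 − 10) − 305.0 = 138.5·ln 43.74 − 305.0 = 138.5·3.7783 − 305.0 = 218.289.
Rounded: (255, 235, 218).

R=255, G=235, B=218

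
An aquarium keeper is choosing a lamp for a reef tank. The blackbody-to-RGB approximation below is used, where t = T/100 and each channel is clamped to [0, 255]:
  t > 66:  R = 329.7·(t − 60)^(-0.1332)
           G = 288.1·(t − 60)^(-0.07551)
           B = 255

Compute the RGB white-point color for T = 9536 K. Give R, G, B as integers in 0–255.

t = 9536/100 = 95.36; the t > 66 branch applies.
R = 329.7·(95.36 − 60)^(-0.1332) = 329.7·35.36^(-0.1332) = 329.7·0.62193 = 205.049.
G = 288.1·(95.36 − 60)^(-0.07551) = 288.1·35.36^(-0.07551) = 288.1·0.76396 = 220.097.
B = 255 by definition for t > 66.
Rounded: (205, 220, 255).

R=205, G=220, B=255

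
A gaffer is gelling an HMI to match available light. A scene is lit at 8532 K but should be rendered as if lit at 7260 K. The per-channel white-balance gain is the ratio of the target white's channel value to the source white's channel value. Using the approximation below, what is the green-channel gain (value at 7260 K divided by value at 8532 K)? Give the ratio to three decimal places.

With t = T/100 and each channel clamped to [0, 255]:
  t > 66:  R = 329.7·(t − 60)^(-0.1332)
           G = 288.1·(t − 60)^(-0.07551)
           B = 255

1.054

At 8532 K (t = 85.32):
  G = 288.1·(85.32 − 60)^(-0.07551) = 288.1·25.32^(-0.07551) = 288.1·0.78347 = 225.719.
At 7260 K (t = 72.6):
  G = 288.1·(72.6 − 60)^(-0.07551) = 288.1·12.6^(-0.07551) = 288.1·0.82587 = 237.933.
Gain = 237.933 / 225.719 = 1.0541 → 1.054.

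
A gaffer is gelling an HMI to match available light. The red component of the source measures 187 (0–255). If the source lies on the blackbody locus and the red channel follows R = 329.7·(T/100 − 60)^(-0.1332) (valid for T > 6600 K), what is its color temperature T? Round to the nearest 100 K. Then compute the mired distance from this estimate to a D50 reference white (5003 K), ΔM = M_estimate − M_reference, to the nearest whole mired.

(t − 60)^(-0.1332) = 187/329.7 = 0.56718.
t − 60 = 0.56718^(1/-0.1332) = 0.56718^(-7.508) = 70.620, so t = 130.620.
T = 100·t = 13062 K → 13100 K to the nearest 100 K.
M_estimate = 10⁶/13100 = 76.34; M_reference = 10⁶/5003 = 199.88.
ΔM = 76.34 − 199.88 = -123.54 → -124 mireds.

-124 mireds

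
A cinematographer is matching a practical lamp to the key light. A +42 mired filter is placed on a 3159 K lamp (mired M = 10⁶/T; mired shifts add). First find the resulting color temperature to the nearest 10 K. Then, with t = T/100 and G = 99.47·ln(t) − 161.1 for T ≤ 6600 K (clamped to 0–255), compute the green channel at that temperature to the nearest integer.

170

M_in = 10⁶/3159 = 316.56; M_out = 316.56 + (+42) = 358.56.
T_out = 10⁶/358.56 = 2789.0 K → 2790 K; t = 27.9.
G = 99.47·ln 27.9 − 161.1 = 99.47·3.3286 − 161.1 = 169.998.
Rounded: 170.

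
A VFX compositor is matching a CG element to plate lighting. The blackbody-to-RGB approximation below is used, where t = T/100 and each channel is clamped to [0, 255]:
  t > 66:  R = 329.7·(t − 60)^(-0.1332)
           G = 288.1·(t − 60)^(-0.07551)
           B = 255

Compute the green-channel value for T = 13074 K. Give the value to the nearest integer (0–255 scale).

t = 13074/100 = 130.74; the t > 66 branch applies.
G = 288.1·(130.74 − 60)^(-0.07551) = 288.1·70.74^(-0.07551) = 288.1·0.72499 = 208.870.
Rounded: 209.

209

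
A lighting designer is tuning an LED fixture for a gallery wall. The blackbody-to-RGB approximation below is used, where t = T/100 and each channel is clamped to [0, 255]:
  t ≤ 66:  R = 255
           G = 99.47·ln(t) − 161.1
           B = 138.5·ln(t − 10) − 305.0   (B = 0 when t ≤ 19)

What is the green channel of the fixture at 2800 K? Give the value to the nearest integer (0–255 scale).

170

t = 2800/100 = 28; the t ≤ 66 branch applies.
G = 99.47·ln 28 − 161.1 = 99.47·3.3322 − 161.1 = 170.354.
Rounded: 170.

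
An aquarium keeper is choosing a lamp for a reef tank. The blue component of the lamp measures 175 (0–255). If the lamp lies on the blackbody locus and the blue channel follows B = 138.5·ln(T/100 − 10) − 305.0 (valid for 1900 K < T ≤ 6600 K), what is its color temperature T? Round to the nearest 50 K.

ln(t − 10) = (175 + 305.0) / 138.5 = 3.4657.
t − 10 = e^3.4657 = 31.999, so t = 41.999.
T = 100·t = 4200 K → 4200 K to the nearest 50 K.

4200 K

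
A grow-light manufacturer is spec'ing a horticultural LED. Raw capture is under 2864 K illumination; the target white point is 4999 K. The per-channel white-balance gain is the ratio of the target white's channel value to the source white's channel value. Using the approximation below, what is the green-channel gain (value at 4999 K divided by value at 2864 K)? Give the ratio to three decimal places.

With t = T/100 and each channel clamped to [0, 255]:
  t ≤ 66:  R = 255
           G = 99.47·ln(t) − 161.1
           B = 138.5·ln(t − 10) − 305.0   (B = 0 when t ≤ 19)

1.321

At 2864 K (t = 28.64):
  G = 99.47·ln 28.64 − 161.1 = 99.47·3.3548 − 161.1 = 172.602.
At 4999 K (t = 49.99):
  G = 99.47·ln 49.99 − 161.1 = 99.47·3.9118 − 161.1 = 228.009.
Gain = 228.009 / 172.602 = 1.3210 → 1.321.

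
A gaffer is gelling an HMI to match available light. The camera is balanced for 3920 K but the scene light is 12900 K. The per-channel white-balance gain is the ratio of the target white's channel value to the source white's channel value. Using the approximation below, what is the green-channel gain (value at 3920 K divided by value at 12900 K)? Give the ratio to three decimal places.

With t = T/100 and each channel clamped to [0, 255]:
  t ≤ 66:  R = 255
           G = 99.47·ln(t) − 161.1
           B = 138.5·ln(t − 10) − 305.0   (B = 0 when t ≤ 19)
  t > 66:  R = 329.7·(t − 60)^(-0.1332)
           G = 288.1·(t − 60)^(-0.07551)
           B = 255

0.974

At 12900 K (t = 129):
  G = 288.1·(129 − 60)^(-0.07551) = 288.1·69^(-0.07551) = 288.1·0.72635 = 209.263.
At 3920 K (t = 39.2):
  G = 99.47·ln 39.2 − 161.1 = 99.47·3.6687 − 161.1 = 203.823.
Gain = 203.823 / 209.263 = 0.9740 → 0.974.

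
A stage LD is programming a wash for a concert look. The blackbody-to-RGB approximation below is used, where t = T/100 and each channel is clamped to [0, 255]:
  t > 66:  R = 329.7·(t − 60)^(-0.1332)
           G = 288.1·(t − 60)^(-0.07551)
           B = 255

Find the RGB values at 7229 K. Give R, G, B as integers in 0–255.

R=236, G=238, B=255

t = 7229/100 = 72.29; the t > 66 branch applies.
R = 329.7·(72.29 − 60)^(-0.1332) = 329.7·12.29^(-0.1332) = 329.7·0.71593 = 236.043.
G = 288.1·(72.29 − 60)^(-0.07551) = 288.1·12.29^(-0.07551) = 288.1·0.82742 = 238.381.
B = 255 by definition for t > 66.
Rounded: (236, 238, 255).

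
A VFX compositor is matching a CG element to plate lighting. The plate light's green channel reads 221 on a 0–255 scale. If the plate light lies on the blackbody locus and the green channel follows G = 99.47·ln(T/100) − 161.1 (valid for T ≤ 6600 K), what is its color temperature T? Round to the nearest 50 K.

4650 K

ln t = (221 + 161.1) / 99.47 = 3.8414.
t = e^3.8414 = 46.589.
T = 100·t = 4659 K → 4650 K to the nearest 50 K.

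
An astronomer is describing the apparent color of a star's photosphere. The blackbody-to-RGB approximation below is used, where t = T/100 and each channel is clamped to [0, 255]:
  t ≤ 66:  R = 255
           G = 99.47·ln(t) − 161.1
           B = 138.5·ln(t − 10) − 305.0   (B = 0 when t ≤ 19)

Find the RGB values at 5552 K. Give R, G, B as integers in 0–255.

t = 5552/100 = 55.52; the t ≤ 66 branch applies.
R = 255 by definition for t ≤ 66.
G = 99.47·ln 55.52 − 161.1 = 99.47·4.0167 − 161.1 = 238.445.
B = 138.5·ln(55.52 − 10) − 305.0 = 138.5·ln 45.52 − 305.0 = 138.5·3.8182 − 305.0 = 223.814.
Rounded: (255, 238, 224).

R=255, G=238, B=224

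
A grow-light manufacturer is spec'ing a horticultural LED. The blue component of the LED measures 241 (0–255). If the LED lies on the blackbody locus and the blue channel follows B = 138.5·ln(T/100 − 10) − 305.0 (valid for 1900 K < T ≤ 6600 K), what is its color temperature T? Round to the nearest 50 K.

6150 K

ln(t − 10) = (241 + 305.0) / 138.5 = 3.9422.
t − 10 = e^3.9422 = 51.534, so t = 61.534.
T = 100·t = 6153 K → 6150 K to the nearest 50 K.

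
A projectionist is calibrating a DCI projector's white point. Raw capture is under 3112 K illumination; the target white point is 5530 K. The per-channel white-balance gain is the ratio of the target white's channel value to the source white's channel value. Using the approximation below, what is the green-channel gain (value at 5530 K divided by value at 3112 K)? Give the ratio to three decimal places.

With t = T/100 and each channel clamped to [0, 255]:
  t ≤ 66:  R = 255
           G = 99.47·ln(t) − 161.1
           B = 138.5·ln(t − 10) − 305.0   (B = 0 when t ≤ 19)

At 3112 K (t = 31.12):
  G = 99.47·ln 31.12 − 161.1 = 99.47·3.4379 − 161.1 = 180.863.
At 5530 K (t = 55.3):
  G = 99.47·ln 55.3 − 161.1 = 99.47·4.0128 − 161.1 = 238.051.
Gain = 238.051 / 180.863 = 1.3162 → 1.316.

1.316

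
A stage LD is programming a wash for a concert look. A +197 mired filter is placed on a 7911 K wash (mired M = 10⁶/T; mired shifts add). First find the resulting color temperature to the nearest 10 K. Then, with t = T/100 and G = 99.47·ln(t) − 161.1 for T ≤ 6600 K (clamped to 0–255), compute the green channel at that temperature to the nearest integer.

M_in = 10⁶/7911 = 126.41; M_out = 126.41 + (+197) = 323.41.
T_out = 10⁶/323.41 = 3092.1 K → 3090 K; t = 30.9.
G = 99.47·ln 30.9 − 161.1 = 99.47·3.4308 − 161.1 = 180.157.
Rounded: 180.

180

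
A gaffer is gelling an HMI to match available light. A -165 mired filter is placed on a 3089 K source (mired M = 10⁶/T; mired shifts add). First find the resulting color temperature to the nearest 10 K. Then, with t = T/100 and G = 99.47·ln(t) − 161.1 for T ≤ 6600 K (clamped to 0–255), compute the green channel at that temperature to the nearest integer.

251

M_in = 10⁶/3089 = 323.73; M_out = 323.73 + (-165) = 158.73.
T_out = 10⁶/158.73 = 6300.0 K → 6300 K; t = 63.
G = 99.47·ln 63 − 161.1 = 99.47·4.1431 − 161.1 = 251.018.
Rounded: 251.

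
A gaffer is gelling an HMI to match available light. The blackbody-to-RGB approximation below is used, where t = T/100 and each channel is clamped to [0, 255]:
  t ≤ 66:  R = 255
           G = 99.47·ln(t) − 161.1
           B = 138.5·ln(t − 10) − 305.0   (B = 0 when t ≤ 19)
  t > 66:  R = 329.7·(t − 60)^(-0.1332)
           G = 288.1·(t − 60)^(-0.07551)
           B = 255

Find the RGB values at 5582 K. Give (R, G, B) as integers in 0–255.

(255, 239, 225)

t = 5582/100 = 55.82; the t ≤ 66 branch applies.
R = 255 by definition for t ≤ 66.
G = 99.47·ln 55.82 − 161.1 = 99.47·4.0221 − 161.1 = 238.981.
B = 138.5·ln(55.82 − 10) − 305.0 = 138.5·ln 45.82 − 305.0 = 138.5·3.8247 − 305.0 = 224.724.
Rounded: (255, 239, 225).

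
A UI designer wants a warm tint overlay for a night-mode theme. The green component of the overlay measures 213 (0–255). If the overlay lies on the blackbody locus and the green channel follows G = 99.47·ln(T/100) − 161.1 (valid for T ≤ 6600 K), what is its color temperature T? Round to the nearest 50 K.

4300 K

ln t = (213 + 161.1) / 99.47 = 3.7609.
t = e^3.7609 = 42.989.
T = 100·t = 4299 K → 4300 K to the nearest 50 K.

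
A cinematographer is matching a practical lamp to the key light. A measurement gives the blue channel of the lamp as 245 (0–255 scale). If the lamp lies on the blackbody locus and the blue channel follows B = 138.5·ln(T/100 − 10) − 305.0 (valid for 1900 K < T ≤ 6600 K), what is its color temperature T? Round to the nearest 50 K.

6300 K

ln(t − 10) = (245 + 305.0) / 138.5 = 3.9711.
t − 10 = e^3.9711 = 53.044, so t = 63.044.
T = 100·t = 6304 K → 6300 K to the nearest 50 K.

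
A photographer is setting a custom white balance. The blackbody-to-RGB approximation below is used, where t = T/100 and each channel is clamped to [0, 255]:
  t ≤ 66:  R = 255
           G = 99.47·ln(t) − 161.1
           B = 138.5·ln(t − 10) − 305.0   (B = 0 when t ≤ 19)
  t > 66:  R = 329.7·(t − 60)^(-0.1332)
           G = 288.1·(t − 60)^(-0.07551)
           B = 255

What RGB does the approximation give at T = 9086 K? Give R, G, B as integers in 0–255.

R=209, G=222, B=255

t = 9086/100 = 90.86; the t > 66 branch applies.
R = 329.7·(90.86 − 60)^(-0.1332) = 329.7·30.86^(-0.1332) = 329.7·0.63330 = 208.800.
G = 288.1·(90.86 − 60)^(-0.07551) = 288.1·30.86^(-0.07551) = 288.1·0.77185 = 222.371.
B = 255 by definition for t > 66.
Rounded: (209, 222, 255).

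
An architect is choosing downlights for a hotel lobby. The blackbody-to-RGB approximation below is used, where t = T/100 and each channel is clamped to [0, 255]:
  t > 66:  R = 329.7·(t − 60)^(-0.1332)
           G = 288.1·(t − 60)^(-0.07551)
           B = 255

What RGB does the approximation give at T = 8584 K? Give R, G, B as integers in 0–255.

t = 8584/100 = 85.84; the t > 66 branch applies.
R = 329.7·(85.84 − 60)^(-0.1332) = 329.7·25.84^(-0.1332) = 329.7·0.64846 = 213.797.
G = 288.1·(85.84 − 60)^(-0.07551) = 288.1·25.84^(-0.07551) = 288.1·0.78227 = 225.373.
B = 255 by definition for t > 66.
Rounded: (214, 225, 255).

R=214, G=225, B=255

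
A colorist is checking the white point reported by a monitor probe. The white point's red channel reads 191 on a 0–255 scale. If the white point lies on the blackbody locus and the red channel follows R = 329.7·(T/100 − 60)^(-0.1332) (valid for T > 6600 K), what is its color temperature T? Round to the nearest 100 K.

12000 K

(t − 60)^(-0.1332) = 191/329.7 = 0.57931.
t − 60 = 0.57931^(1/-0.1332) = 0.57931^(-7.508) = 60.245, so t = 120.245.
T = 100·t = 12025 K → 12000 K to the nearest 100 K.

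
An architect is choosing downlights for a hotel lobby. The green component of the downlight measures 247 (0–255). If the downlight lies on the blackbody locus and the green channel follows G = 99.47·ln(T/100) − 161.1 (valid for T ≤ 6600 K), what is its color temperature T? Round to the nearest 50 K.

ln t = (247 + 161.1) / 99.47 = 4.1027.
t = e^4.1027 = 60.506.
T = 100·t = 6051 K → 6050 K to the nearest 50 K.

6050 K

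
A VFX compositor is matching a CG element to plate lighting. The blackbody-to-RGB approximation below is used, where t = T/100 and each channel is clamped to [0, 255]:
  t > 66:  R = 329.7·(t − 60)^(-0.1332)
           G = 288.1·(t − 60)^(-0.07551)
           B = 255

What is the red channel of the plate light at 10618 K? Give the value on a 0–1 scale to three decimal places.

t = 10618/100 = 106.18; the t > 66 branch applies.
R = 329.7·(106.18 − 60)^(-0.1332) = 329.7·46.18^(-0.1332) = 329.7·0.60020 = 197.885.
On a 0–1 scale: 197.885/255 = 0.7760 → 0.776.

0.776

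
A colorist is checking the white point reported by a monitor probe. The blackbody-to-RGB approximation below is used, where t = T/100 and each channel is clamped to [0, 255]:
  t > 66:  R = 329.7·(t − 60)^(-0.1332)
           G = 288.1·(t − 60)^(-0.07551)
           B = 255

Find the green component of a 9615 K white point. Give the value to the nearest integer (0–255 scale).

220

t = 9615/100 = 96.15; the t > 66 branch applies.
G = 288.1·(96.15 − 60)^(-0.07551) = 288.1·36.15^(-0.07551) = 288.1·0.76269 = 219.731.
Rounded: 220.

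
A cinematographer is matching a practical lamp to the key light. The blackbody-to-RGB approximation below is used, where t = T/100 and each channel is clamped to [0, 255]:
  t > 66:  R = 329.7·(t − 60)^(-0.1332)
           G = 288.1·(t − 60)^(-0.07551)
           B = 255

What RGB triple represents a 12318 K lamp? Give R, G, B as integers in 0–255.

R=190, G=211, B=255

t = 12318/100 = 123.18; the t > 66 branch applies.
R = 329.7·(123.18 − 60)^(-0.1332) = 329.7·63.18^(-0.1332) = 329.7·0.57566 = 189.794.
G = 288.1·(123.18 − 60)^(-0.07551) = 288.1·63.18^(-0.07551) = 288.1·0.73120 = 210.660.
B = 255 by definition for t > 66.
Rounded: (190, 211, 255).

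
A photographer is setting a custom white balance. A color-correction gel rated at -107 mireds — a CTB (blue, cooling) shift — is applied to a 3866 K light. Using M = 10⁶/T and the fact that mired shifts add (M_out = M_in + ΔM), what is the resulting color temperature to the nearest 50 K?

6600 K

M_in = 10⁶/3866 = 258.67 mireds.
M_out = 258.67 + (-107) = 151.67 mireds.
T_out = 10⁶/151.67 = 6593.5 K → 6600 K.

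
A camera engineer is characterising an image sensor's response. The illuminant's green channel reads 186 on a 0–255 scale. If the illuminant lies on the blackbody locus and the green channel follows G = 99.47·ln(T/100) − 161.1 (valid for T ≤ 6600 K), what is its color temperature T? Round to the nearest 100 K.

ln t = (186 + 161.1) / 99.47 = 3.4895.
t = e^3.4895 = 32.769.
T = 100·t = 3277 K → 3300 K to the nearest 100 K.

3300 K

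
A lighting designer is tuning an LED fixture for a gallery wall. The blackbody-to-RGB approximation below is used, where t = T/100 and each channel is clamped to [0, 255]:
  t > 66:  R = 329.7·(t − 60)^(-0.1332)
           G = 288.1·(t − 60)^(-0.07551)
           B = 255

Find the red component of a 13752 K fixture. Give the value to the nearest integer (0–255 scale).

185

t = 13752/100 = 137.52; the t > 66 branch applies.
R = 329.7·(137.52 − 60)^(-0.1332) = 329.7·77.52^(-0.1332) = 329.7·0.56018 = 184.692.
Rounded: 185.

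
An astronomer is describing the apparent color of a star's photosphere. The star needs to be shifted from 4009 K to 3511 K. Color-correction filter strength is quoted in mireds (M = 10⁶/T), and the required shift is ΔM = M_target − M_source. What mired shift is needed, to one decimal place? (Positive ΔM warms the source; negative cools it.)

+35.4 mireds

M_source = 10⁶/4009 = 249.439; M_target = 10⁶/3511 = 284.819.
ΔM = 284.819 − 249.439 = 35.380 → +35.4 mireds, a warming shift.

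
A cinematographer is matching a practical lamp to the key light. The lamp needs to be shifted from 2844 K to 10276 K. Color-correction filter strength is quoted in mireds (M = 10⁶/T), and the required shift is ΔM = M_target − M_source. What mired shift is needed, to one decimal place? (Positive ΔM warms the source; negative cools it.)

-254.3 mireds

M_source = 10⁶/2844 = 351.617; M_target = 10⁶/10276 = 97.314.
ΔM = 97.314 − 351.617 = -254.303 → -254.3 mireds, a cooling shift.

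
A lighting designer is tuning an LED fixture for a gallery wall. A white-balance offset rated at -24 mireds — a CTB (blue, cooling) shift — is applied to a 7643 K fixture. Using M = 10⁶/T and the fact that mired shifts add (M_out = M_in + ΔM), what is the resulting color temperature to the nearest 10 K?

9360 K

M_in = 10⁶/7643 = 130.84 mireds.
M_out = 130.84 + (-24) = 106.84 mireds.
T_out = 10⁶/106.84 = 9359.9 K → 9360 K.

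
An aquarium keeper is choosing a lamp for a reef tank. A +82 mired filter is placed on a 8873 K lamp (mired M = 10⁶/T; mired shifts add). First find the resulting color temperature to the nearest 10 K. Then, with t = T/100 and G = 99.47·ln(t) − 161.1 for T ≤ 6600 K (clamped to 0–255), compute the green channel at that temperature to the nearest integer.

231

M_in = 10⁶/8873 = 112.70; M_out = 112.70 + (+82) = 194.70.
T_out = 10⁶/194.70 = 5136.1 K → 5140 K; t = 51.4.
G = 99.47·ln 51.4 − 161.1 = 99.47·3.9396 − 161.1 = 230.776.
Rounded: 231.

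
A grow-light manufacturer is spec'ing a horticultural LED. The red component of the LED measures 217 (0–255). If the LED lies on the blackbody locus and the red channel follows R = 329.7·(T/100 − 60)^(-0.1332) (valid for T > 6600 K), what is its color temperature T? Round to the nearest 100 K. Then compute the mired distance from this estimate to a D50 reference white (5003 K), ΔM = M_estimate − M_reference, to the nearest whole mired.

-79 mireds

(t − 60)^(-0.1332) = 217/329.7 = 0.65817.
t − 60 = 0.65817^(1/-0.1332) = 0.65817^(-7.508) = 23.110, so t = 83.110.
T = 100·t = 8311 K → 8300 K to the nearest 100 K.
M_estimate = 10⁶/8300 = 120.48; M_reference = 10⁶/5003 = 199.88.
ΔM = 120.48 − 199.88 = -79.40 → -79 mireds.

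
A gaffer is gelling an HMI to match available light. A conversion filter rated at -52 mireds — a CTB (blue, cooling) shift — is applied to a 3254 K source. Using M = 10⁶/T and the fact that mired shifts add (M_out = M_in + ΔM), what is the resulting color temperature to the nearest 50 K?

M_in = 10⁶/3254 = 307.31 mireds.
M_out = 307.31 + (-52) = 255.31 mireds.
T_out = 10⁶/255.31 = 3916.7 K → 3900 K.

3900 K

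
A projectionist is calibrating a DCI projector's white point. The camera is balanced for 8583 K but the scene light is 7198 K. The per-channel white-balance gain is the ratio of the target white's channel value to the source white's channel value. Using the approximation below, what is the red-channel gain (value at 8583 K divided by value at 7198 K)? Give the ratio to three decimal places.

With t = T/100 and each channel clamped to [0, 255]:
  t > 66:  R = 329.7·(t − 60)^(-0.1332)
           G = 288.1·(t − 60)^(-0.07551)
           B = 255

0.903

At 7198 K (t = 71.98):
  R = 329.7·(71.98 − 60)^(-0.1332) = 329.7·11.98^(-0.1332) = 329.7·0.71837 = 236.847.
At 8583 K (t = 85.83):
  R = 329.7·(85.83 − 60)^(-0.1332) = 329.7·25.83^(-0.1332) = 329.7·0.64849 = 213.808.
Gain = 213.808 / 236.847 = 0.9027 → 0.903.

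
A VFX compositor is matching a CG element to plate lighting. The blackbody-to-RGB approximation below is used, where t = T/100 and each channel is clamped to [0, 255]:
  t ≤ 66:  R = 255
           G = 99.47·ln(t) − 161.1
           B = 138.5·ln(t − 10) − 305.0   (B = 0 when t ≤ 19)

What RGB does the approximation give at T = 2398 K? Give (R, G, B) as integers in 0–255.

(255, 155, 60)

t = 2398/100 = 23.98; the t ≤ 66 branch applies.
R = 255 by definition for t ≤ 66.
G = 99.47·ln 23.98 − 161.1 = 99.47·3.1772 − 161.1 = 154.938.
B = 138.5·ln(23.98 − 10) − 305.0 = 138.5·ln 13.98 − 305.0 = 138.5·2.6376 − 305.0 = 60.311.
Rounded: (255, 155, 60).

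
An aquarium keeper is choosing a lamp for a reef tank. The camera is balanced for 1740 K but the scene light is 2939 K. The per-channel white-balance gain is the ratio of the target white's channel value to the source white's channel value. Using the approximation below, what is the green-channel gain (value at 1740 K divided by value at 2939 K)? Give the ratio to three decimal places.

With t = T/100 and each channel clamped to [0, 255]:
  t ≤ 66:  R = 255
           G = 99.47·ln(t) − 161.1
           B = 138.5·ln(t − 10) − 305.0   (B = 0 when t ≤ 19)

At 2939 K (t = 29.39):
  G = 99.47·ln 29.39 − 161.1 = 99.47·3.3807 − 161.1 = 175.174.
At 1740 K (t = 17.4):
  G = 99.47·ln 17.4 − 161.1 = 99.47·2.8565 − 161.1 = 123.033.
Gain = 123.033 / 175.174 = 0.7023 → 0.702.

0.702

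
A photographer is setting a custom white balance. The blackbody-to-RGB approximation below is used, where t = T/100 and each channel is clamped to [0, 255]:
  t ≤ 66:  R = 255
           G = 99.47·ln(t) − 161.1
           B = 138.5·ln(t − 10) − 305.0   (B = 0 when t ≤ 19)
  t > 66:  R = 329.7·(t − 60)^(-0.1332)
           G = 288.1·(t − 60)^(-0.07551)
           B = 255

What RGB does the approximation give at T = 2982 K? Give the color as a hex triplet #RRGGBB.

#FFB16D

t = 2982/100 = 29.82; the t ≤ 66 branch applies.
R = 255 by definition for t ≤ 66.
G = 99.47·ln 29.82 − 161.1 = 99.47·3.3952 − 161.1 = 176.618.
B = 138.5·ln(29.82 − 10) − 305.0 = 138.5·ln 19.82 − 305.0 = 138.5·2.9867 − 305.0 = 108.657.
Rounded: (255, 177, 109).
In hex: #FFB16D.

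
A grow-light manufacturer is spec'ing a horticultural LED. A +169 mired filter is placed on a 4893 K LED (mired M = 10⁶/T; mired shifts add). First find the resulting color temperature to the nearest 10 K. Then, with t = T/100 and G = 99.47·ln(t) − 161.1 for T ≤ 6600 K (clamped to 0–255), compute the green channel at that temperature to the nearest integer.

166

M_in = 10⁶/4893 = 204.37; M_out = 204.37 + (+169) = 373.37.
T_out = 10⁶/373.37 = 2678.3 K → 2680 K; t = 26.8.
G = 99.47·ln 26.8 − 161.1 = 99.47·3.2884 − 161.1 = 165.997.
Rounded: 166.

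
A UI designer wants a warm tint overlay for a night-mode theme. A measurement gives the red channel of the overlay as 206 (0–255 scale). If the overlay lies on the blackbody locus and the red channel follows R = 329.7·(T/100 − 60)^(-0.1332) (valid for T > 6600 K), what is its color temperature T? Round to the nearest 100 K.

(t − 60)^(-0.1332) = 206/329.7 = 0.62481.
t − 60 = 0.62481^(1/-0.1332) = 0.62481^(-7.508) = 34.152, so t = 94.152.
T = 100·t = 9415 K → 9400 K to the nearest 100 K.

9400 K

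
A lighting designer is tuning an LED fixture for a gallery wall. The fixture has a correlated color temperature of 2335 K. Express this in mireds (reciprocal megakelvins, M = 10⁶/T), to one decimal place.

428.3 mireds

M = 10⁶ / 2335 = 428.266 → 428.3 mireds.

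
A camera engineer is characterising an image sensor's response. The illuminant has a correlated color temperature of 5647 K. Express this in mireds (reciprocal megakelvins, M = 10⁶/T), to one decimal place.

177.1 mireds

M = 10⁶ / 5647 = 177.085 → 177.1 mireds.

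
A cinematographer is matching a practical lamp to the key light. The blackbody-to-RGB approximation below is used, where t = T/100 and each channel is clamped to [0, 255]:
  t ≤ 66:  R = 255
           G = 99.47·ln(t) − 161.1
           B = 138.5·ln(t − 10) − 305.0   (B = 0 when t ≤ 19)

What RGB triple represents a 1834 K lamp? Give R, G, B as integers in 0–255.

t = 1834/100 = 18.34; the t ≤ 66 branch applies.
R = 255 by definition for t ≤ 66.
G = 99.47·ln 18.34 − 161.1 = 99.47·2.9091 − 161.1 = 128.267.
t = 18.34 ≤ 19, so B = 0.
Rounded: (255, 128, 0).

R=255, G=128, B=0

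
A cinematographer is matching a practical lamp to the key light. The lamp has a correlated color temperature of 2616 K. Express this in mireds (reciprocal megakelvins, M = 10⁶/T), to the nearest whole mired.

382 mireds

M = 10⁶ / 2616 = 382.263 → 382 mireds.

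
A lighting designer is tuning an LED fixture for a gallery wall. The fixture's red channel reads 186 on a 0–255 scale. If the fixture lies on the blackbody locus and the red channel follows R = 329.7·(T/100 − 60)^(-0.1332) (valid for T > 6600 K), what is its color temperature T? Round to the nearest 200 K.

(t − 60)^(-0.1332) = 186/329.7 = 0.56415.
t − 60 = 0.56415^(1/-0.1332) = 0.56415^(-7.508) = 73.521, so t = 133.521.
T = 100·t = 13352 K → 13400 K to the nearest 200 K.

13400 K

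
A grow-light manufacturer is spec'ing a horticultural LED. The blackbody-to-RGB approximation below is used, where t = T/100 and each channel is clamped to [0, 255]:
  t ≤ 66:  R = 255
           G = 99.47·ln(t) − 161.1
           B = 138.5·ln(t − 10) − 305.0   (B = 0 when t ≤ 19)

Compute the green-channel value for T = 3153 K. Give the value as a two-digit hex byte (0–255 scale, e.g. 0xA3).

t = 3153/100 = 31.53; the t ≤ 66 branch applies.
G = 99.47·ln 31.53 − 161.1 = 99.47·3.4509 − 161.1 = 182.165.
Rounded: 182; in hex, 0xB6.

0xB6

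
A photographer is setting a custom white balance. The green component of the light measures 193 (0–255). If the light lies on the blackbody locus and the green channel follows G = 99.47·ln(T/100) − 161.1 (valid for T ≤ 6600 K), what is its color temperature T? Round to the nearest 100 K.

ln t = (193 + 161.1) / 99.47 = 3.5599.
t = e^3.5599 = 35.159.
T = 100·t = 3516 K → 3500 K to the nearest 100 K.

3500 K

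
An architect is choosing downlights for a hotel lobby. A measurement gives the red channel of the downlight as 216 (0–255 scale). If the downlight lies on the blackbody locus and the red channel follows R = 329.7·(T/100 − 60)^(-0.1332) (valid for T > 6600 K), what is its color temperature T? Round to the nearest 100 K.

(t − 60)^(-0.1332) = 216/329.7 = 0.65514.
t − 60 = 0.65514^(1/-0.1332) = 0.65514^(-7.508) = 23.926, so t = 83.926.
T = 100·t = 8393 K → 8400 K to the nearest 100 K.

8400 K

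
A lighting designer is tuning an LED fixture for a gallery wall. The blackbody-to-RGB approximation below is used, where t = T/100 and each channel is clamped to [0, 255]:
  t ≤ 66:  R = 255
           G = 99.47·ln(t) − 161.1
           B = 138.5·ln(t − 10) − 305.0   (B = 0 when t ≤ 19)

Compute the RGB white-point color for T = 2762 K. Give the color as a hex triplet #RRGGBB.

t = 2762/100 = 27.62; the t ≤ 66 branch applies.
R = 255 by definition for t ≤ 66.
G = 99.47·ln 27.62 − 161.1 = 99.47·3.3185 − 161.1 = 168.995.
B = 138.5·ln(27.62 − 10) − 305.0 = 138.5·ln 17.62 − 305.0 = 138.5·2.8690 − 305.0 = 92.361.
Rounded: (255, 169, 92).
In hex: #FFA95C.

#FFA95C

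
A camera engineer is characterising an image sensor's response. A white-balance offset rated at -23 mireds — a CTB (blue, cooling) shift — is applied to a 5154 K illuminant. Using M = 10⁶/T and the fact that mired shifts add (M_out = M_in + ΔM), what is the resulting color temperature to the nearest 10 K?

M_in = 10⁶/5154 = 194.02 mireds.
M_out = 194.02 + (-23) = 171.02 mireds.
T_out = 10⁶/171.02 = 5847.1 K → 5850 K.

5850 K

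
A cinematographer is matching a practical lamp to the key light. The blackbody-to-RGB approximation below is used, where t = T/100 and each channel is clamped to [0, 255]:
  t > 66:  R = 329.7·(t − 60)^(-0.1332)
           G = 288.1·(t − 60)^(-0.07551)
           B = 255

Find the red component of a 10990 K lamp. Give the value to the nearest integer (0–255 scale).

t = 10990/100 = 109.9; the t > 66 branch applies.
R = 329.7·(109.9 − 60)^(-0.1332) = 329.7·49.9^(-0.1332) = 329.7·0.59404 = 195.854.
Rounded: 196.

196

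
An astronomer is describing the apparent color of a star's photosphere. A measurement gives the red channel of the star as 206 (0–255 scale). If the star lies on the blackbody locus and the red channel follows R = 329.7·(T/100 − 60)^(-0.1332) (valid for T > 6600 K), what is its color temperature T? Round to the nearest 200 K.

(t − 60)^(-0.1332) = 206/329.7 = 0.62481.
t − 60 = 0.62481^(1/-0.1332) = 0.62481^(-7.508) = 34.152, so t = 94.152.
T = 100·t = 9415 K → 9400 K to the nearest 200 K.

9400 K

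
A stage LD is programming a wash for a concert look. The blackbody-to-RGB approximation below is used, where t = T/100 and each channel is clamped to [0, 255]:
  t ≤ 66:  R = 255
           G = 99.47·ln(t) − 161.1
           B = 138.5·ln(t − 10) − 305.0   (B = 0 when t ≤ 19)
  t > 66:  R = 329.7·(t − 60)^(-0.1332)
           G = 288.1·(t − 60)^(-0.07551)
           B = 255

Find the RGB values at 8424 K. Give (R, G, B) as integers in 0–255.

t = 8424/100 = 84.24; the t > 66 branch applies.
R = 329.7·(84.24 − 60)^(-0.1332) = 329.7·24.24^(-0.1332) = 329.7·0.65400 = 215.625.
G = 288.1·(84.24 − 60)^(-0.07551) = 288.1·24.24^(-0.07551) = 288.1·0.78606 = 226.463.
B = 255 by definition for t > 66.
Rounded: (216, 226, 255).

(216, 226, 255)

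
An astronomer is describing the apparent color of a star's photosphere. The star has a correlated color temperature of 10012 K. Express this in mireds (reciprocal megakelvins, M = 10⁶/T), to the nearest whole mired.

M = 10⁶ / 10012 = 99.880 → 100 mireds.

100 mireds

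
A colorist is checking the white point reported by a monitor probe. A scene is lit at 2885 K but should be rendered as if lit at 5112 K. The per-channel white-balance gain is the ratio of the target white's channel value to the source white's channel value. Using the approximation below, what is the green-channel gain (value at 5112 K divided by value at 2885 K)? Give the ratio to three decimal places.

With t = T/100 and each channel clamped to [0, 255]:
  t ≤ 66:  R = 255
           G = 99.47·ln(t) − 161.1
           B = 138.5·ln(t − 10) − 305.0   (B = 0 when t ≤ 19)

1.328

At 2885 K (t = 28.85):
  G = 99.47·ln 28.85 − 161.1 = 99.47·3.3621 − 161.1 = 173.329.
At 5112 K (t = 51.12):
  G = 99.47·ln 51.12 − 161.1 = 99.47·3.9342 − 161.1 = 230.232.
Gain = 230.232 / 173.329 = 1.3283 → 1.328.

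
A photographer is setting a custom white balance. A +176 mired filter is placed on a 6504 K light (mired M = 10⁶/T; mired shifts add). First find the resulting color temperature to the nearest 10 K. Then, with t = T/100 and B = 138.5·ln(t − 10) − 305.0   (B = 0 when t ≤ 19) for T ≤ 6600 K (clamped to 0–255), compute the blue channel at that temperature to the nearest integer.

M_in = 10⁶/6504 = 153.75; M_out = 153.75 + (+176) = 329.75.
T_out = 10⁶/329.75 = 3032.6 K → 3030 K; t = 30.3.
B = 138.5·ln(30.3 − 10) − 305.0 = 138.5·ln 20.3 − 305.0 = 138.5·3.0106 − 305.0 = 111.971.
Rounded: 112.

112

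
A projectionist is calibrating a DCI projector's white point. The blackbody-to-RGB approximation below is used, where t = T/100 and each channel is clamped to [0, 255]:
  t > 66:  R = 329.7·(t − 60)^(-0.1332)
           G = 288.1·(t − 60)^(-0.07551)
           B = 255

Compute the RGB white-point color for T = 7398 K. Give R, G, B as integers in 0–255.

t = 7398/100 = 73.98; the t > 66 branch applies.
R = 329.7·(73.98 − 60)^(-0.1332) = 329.7·13.98^(-0.1332) = 329.7·0.70375 = 232.026.
G = 288.1·(73.98 − 60)^(-0.07551) = 288.1·13.98^(-0.07551) = 288.1·0.81941 = 236.073.
B = 255 by definition for t > 66.
Rounded: (232, 236, 255).

R=232, G=236, B=255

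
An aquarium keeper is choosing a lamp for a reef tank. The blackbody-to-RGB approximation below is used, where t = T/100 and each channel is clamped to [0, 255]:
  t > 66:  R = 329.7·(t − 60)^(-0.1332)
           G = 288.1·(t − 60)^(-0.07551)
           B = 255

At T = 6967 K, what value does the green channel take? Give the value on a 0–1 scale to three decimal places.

0.952

t = 6967/100 = 69.67; the t > 66 branch applies.
G = 288.1·(69.67 − 60)^(-0.07551) = 288.1·9.67^(-0.07551) = 288.1·0.84254 = 242.736.
On a 0–1 scale: 242.736/255 = 0.9519 → 0.952.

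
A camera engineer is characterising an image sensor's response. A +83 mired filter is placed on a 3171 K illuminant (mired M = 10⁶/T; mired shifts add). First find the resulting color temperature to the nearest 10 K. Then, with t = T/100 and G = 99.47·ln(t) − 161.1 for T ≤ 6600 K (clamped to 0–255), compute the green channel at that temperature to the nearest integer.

159

M_in = 10⁶/3171 = 315.36; M_out = 315.36 + (+83) = 398.36.
T_out = 10⁶/398.36 = 2510.3 K → 2510 K; t = 25.1.
G = 99.47·ln 25.1 − 161.1 = 99.47·3.2229 − 161.1 = 159.479.
Rounded: 159.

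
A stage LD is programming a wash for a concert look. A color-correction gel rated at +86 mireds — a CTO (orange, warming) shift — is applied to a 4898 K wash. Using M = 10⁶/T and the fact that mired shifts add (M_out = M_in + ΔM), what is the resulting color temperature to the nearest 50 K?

3450 K

M_in = 10⁶/4898 = 204.16 mireds.
M_out = 204.16 + (+86) = 290.16 mireds.
T_out = 10⁶/290.16 = 3446.3 K → 3450 K.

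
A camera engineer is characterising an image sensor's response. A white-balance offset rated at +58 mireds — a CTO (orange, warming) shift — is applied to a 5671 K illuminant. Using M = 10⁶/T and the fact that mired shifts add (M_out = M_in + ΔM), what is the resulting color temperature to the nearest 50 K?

M_in = 10⁶/5671 = 176.34 mireds.
M_out = 176.34 + (+58) = 234.34 mireds.
T_out = 10⁶/234.34 = 4267.4 K → 4250 K.

4250 K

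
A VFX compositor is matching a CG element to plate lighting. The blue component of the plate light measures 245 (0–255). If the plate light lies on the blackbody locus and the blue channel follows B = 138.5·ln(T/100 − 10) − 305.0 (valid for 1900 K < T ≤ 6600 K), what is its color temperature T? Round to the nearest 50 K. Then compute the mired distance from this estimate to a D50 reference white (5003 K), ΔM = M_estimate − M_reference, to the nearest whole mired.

ln(t − 10) = (245 + 305.0) / 138.5 = 3.9711.
t − 10 = e^3.9711 = 53.044, so t = 63.044.
T = 100·t = 6304 K → 6300 K to the nearest 50 K.
M_estimate = 10⁶/6300 = 158.73; M_reference = 10⁶/5003 = 199.88.
ΔM = 158.73 − 199.88 = -41.15 → -41 mireds.

-41 mireds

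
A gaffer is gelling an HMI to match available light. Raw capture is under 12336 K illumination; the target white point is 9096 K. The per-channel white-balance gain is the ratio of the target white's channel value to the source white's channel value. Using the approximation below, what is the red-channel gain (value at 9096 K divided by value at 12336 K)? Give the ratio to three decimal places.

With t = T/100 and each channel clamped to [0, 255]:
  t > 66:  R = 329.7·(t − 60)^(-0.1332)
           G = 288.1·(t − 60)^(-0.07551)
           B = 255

1.100

At 12336 K (t = 123.36):
  R = 329.7·(123.36 − 60)^(-0.1332) = 329.7·63.36^(-0.1332) = 329.7·0.57544 = 189.722.
At 9096 K (t = 90.96):
  R = 329.7·(90.96 − 60)^(-0.1332) = 329.7·30.96^(-0.1332) = 329.7·0.63303 = 208.710.
Gain = 208.710 / 189.722 = 1.1001 → 1.100.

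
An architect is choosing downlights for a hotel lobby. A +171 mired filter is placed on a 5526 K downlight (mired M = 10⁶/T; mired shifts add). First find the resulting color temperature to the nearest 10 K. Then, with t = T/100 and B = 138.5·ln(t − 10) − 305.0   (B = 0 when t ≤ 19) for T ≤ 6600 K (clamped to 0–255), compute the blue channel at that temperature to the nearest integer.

M_in = 10⁶/5526 = 180.96; M_out = 180.96 + (+171) = 351.96.
T_out = 10⁶/351.96 = 2841.2 K → 2840 K; t = 28.4.
B = 138.5·ln(28.4 − 10) − 305.0 = 138.5·ln 18.4 − 305.0 = 138.5·2.9124 − 305.0 = 98.361.
Rounded: 98.

98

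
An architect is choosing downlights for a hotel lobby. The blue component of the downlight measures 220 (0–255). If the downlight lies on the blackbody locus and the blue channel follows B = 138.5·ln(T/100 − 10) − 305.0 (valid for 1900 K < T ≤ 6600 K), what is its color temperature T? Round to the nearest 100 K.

ln(t − 10) = (220 + 305.0) / 138.5 = 3.7906.
t − 10 = e^3.7906 = 44.284, so t = 54.284.
T = 100·t = 5428 K → 5400 K to the nearest 100 K.

5400 K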